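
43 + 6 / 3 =45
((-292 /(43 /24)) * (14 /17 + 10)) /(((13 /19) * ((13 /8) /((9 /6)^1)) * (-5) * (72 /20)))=16333312 /123539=132.21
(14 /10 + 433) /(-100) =-543 /125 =-4.34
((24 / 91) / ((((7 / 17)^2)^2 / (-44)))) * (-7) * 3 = 264594528 / 31213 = 8477.06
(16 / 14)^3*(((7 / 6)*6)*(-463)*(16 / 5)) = -3792896 / 245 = -15481.21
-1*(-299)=299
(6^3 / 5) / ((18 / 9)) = 108 / 5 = 21.60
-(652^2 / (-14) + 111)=211775 / 7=30253.57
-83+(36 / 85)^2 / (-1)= -600971 / 7225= -83.18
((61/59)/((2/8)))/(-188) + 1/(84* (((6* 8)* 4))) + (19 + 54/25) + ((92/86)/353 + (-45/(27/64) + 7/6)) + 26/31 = -43940677705503151/526108414406400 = -83.52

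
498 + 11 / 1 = 509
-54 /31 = -1.74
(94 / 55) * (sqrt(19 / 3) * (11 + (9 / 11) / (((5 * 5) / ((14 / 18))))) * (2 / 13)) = 570016 * sqrt(57) / 589875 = 7.30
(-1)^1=-1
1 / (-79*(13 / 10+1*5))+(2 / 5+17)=17.40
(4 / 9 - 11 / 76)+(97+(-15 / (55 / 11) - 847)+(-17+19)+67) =-467651 / 684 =-683.70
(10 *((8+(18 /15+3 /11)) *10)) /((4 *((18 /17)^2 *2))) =752845 /7128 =105.62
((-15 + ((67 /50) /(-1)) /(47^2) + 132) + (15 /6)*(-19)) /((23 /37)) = 111.80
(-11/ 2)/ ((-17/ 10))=55/ 17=3.24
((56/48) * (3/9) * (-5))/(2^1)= -35/36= -0.97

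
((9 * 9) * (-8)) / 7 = -648 / 7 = -92.57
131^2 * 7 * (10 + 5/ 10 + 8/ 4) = 3003175/ 2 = 1501587.50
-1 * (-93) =93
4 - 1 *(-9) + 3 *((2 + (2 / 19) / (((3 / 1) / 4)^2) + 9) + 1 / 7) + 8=21941 / 399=54.99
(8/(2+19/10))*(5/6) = 200/117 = 1.71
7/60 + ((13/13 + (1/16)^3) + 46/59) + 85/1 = 314996597/3624960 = 86.90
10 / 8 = 5 / 4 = 1.25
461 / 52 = 8.87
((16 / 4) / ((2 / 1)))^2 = 4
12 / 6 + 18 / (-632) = 623 / 316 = 1.97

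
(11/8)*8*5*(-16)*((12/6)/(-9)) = 1760/9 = 195.56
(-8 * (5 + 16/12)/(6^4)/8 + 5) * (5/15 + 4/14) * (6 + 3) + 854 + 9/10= 882.73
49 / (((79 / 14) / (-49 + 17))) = -21952 / 79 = -277.87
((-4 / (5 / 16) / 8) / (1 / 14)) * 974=-109088 / 5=-21817.60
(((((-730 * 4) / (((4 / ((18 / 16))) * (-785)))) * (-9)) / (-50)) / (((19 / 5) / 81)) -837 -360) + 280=-108937487 / 119320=-912.99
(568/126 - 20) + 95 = 5009/63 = 79.51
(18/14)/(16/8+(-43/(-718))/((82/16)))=14719/23030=0.64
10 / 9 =1.11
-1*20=-20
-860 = -860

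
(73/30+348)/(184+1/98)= 515137/270495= 1.90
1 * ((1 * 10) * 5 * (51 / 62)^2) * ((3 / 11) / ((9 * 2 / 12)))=65025 / 10571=6.15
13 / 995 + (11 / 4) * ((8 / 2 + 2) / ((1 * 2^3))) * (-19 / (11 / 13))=-737087 / 15920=-46.30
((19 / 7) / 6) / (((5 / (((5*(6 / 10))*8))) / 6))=456 / 35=13.03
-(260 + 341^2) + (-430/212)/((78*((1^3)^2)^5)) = -963561203/8268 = -116541.03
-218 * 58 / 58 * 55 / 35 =-2398 / 7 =-342.57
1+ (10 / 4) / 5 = 3 / 2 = 1.50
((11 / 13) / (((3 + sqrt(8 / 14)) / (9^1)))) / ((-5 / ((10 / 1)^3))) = -415800 / 767 + 39600 * sqrt(7) / 767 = -405.51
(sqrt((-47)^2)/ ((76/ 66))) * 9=13959/ 38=367.34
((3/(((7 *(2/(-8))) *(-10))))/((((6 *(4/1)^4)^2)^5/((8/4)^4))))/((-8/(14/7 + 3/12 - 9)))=1/31586040102366477714051154575360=0.00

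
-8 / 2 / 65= -4 / 65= -0.06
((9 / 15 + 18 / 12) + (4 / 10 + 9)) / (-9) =-23 / 18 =-1.28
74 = 74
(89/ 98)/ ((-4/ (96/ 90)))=-178/ 735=-0.24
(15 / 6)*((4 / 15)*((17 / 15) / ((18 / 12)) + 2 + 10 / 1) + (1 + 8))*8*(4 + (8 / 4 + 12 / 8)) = 16742 / 9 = 1860.22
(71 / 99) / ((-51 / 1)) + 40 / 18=11149 / 5049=2.21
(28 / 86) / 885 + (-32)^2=38968334 / 38055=1024.00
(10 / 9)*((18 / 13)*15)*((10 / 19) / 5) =600 / 247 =2.43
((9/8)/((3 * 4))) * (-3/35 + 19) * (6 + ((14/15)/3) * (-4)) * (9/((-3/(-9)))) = 318753/1400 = 227.68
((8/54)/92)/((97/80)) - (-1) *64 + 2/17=65659690/1024029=64.12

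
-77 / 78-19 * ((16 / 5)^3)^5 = -1708629672177200734057 / 2380371093750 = -717799706.38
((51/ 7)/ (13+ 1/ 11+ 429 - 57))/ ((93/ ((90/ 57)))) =935/ 2910838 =0.00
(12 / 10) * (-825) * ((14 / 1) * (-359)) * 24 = 119417760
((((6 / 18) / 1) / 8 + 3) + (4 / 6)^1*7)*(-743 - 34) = -47915 / 8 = -5989.38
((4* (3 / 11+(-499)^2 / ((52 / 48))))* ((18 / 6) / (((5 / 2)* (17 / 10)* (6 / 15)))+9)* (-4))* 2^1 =-192476009376 / 2431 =-79175651.74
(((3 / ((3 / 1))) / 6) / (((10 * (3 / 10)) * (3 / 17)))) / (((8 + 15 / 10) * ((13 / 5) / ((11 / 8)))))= 0.02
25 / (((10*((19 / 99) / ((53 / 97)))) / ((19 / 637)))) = 26235 / 123578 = 0.21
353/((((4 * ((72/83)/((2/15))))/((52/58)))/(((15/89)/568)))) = 380887/105552576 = 0.00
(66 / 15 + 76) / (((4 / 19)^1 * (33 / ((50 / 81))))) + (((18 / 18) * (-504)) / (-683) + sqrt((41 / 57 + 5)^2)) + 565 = 6690076702 / 11562507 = 578.60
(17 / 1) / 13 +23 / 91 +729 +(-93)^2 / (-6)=-129391 / 182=-710.94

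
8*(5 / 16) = 5 / 2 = 2.50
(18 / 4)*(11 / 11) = 9 / 2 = 4.50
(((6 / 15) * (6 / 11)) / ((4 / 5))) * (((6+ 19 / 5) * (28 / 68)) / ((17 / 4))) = 4116 / 15895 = 0.26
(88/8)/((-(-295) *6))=11/1770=0.01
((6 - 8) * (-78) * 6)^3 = 820025856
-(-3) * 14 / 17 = 42 / 17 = 2.47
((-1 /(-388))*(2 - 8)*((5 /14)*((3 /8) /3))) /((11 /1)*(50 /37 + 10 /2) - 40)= -111 /4801888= -0.00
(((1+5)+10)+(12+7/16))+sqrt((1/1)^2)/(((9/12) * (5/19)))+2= 8521/240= 35.50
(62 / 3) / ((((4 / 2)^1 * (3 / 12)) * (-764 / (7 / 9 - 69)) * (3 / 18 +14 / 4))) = 19034 / 18909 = 1.01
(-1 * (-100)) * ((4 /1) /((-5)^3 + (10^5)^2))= 16 /399999995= 0.00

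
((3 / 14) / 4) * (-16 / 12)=-1 / 14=-0.07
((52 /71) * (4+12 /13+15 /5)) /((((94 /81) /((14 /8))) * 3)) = 2.92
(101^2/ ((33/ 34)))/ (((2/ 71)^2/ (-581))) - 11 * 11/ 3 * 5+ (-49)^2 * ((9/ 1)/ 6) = -84651187828/ 11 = -7695562529.82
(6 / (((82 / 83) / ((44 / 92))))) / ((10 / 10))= 2739 / 943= 2.90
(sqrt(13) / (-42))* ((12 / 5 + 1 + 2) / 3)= -3* sqrt(13) / 70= -0.15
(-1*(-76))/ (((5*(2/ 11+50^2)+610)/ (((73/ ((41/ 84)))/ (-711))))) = -427196/ 350346435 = -0.00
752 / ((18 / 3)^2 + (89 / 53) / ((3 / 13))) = 119568 / 6881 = 17.38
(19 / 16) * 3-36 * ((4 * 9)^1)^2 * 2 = -1492935 / 16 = -93308.44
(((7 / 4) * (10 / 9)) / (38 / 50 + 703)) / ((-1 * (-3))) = 875 / 950076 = 0.00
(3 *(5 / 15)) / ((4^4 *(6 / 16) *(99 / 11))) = 1 / 864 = 0.00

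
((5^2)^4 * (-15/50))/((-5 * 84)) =15625/56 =279.02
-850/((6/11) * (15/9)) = -935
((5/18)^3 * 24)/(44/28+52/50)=21875/111051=0.20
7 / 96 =0.07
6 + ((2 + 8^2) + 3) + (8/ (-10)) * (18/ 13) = 4803/ 65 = 73.89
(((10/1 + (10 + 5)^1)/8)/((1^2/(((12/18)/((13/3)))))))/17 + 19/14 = 8573/6188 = 1.39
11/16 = 0.69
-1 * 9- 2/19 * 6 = -183/19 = -9.63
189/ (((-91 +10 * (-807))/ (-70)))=13230/ 8161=1.62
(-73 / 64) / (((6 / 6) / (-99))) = 7227 / 64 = 112.92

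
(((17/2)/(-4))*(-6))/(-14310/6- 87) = -17/3296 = -0.01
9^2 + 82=163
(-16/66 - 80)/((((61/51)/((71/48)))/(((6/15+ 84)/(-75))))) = 84298087/754875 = 111.67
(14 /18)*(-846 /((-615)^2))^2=61852 /15894905625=0.00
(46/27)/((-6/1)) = -23/81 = -0.28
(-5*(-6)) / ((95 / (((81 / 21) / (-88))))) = -81 / 5852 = -0.01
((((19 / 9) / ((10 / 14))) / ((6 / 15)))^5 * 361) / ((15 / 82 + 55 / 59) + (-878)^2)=5191624043675041 / 503373112228944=10.31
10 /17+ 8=146 /17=8.59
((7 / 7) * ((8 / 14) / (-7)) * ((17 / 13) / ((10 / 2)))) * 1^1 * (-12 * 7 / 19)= 816 / 8645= 0.09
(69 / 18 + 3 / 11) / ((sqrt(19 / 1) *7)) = 271 *sqrt(19) / 8778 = 0.13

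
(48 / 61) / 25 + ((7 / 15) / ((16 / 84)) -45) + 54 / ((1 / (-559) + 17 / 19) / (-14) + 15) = -263523113269 / 6773824300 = -38.90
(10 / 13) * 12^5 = 191409.23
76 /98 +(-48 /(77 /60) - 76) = -60706 /539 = -112.63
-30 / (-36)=5 / 6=0.83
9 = 9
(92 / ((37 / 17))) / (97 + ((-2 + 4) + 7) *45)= 782 / 9287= 0.08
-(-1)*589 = 589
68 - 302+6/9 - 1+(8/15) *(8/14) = -8191/35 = -234.03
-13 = -13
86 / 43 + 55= 57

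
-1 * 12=-12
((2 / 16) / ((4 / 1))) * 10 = 0.31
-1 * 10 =-10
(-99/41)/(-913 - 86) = 0.00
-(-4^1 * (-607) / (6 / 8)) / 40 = -1214 / 15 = -80.93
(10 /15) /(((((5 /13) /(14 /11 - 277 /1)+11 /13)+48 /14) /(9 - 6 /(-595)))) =70459623 /50126710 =1.41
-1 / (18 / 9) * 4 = -2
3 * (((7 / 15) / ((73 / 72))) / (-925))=-504 / 337625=-0.00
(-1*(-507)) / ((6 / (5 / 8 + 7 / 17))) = 87.61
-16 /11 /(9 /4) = -64 /99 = -0.65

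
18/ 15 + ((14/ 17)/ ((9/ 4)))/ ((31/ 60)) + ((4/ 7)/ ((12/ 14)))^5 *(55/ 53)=69401798/ 33936165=2.05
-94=-94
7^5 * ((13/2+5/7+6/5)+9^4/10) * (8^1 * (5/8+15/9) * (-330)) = -67569374180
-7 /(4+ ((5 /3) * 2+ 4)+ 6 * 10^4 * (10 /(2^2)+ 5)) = -3 /192862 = -0.00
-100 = -100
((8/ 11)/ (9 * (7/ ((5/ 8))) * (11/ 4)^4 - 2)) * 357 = 26880/ 596629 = 0.05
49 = 49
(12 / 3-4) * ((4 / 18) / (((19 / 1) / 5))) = 0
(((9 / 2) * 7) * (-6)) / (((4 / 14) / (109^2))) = -15718563 / 2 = -7859281.50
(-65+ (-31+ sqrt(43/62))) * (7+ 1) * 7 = -5376+ 28 * sqrt(2666)/31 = -5329.36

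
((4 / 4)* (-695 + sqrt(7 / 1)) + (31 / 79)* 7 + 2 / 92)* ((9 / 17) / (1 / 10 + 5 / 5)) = -113200605 / 339779 + 90* sqrt(7) / 187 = -331.89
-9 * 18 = -162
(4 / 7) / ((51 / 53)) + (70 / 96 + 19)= 38695 / 1904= 20.32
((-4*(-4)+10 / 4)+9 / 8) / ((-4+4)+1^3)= 157 / 8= 19.62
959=959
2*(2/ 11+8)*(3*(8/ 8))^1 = 540/ 11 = 49.09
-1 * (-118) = 118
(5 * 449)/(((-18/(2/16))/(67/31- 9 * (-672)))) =-421060975/4464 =-94323.70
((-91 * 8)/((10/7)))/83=-2548/415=-6.14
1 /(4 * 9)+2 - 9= -251 /36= -6.97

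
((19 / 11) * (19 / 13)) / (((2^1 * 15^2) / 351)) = 1083 / 550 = 1.97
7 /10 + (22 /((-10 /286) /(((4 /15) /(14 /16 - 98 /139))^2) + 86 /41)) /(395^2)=52793123615586433 /75411456737037350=0.70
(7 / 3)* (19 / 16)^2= 3.29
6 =6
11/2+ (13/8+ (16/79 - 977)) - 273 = -785369/632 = -1242.67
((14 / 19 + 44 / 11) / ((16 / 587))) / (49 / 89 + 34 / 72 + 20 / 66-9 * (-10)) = 232742565 / 122310106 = 1.90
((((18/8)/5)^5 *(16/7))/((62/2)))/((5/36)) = 531441/54250000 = 0.01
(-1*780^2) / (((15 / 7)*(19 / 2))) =-567840 / 19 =-29886.32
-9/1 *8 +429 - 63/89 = 31710/89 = 356.29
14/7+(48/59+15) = 1051/59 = 17.81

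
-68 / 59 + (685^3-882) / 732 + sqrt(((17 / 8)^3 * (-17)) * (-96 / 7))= 289 * sqrt(21) / 28 + 18963626561 / 43188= 439142.11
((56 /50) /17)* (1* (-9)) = -0.59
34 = 34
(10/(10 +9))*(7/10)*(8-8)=0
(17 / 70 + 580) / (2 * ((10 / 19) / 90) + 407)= 6945507 / 4871930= 1.43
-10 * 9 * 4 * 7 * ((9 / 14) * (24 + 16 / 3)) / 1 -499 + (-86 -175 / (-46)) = -2212655 / 46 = -48101.20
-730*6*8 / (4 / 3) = -26280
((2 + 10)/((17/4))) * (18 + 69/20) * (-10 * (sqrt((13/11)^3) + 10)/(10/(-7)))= 42588 * sqrt(143)/935 + 72072/17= 4784.21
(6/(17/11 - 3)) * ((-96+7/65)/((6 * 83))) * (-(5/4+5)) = -342815/69056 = -4.96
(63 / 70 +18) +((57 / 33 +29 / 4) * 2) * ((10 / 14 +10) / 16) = 380973 / 12320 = 30.92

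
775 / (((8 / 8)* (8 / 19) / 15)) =220875 / 8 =27609.38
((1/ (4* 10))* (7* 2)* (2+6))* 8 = 112/ 5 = 22.40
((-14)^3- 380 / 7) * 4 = -11193.14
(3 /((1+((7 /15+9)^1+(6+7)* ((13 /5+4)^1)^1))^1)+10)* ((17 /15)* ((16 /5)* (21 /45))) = 1378972 /81225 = 16.98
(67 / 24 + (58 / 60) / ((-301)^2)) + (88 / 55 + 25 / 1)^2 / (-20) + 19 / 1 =-3692803259 / 271803000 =-13.59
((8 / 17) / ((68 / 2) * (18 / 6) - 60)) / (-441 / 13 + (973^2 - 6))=26 / 2196792003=0.00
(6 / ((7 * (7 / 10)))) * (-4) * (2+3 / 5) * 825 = -514800 / 49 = -10506.12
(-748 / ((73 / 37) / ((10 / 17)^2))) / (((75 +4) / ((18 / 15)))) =-195360 / 98039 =-1.99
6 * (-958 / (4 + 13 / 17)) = -32572 / 27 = -1206.37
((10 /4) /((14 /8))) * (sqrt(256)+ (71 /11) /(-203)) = 356570 /15631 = 22.81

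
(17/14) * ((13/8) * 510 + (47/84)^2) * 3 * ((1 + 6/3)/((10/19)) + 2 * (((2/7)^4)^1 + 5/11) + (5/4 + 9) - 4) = 676192049632537/17393228160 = 38876.74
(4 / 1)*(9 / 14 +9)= 38.57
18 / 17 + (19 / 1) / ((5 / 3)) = 1059 / 85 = 12.46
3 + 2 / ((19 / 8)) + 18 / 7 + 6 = 1651 / 133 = 12.41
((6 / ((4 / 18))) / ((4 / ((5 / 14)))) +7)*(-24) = -1581 / 7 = -225.86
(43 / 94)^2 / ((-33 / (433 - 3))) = -397535 / 145794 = -2.73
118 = 118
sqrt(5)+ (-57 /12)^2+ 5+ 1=sqrt(5)+ 457 /16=30.80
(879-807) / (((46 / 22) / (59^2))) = 2756952 / 23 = 119867.48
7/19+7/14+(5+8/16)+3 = 178/19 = 9.37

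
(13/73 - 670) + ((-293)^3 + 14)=-1836272136/73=-25154412.82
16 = 16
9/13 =0.69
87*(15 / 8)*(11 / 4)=14355 / 32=448.59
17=17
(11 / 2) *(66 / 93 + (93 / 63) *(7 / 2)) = 12023 / 372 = 32.32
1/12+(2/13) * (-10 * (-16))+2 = 4165/156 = 26.70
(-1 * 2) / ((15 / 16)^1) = -32 / 15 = -2.13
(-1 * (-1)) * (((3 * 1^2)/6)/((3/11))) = 11/6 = 1.83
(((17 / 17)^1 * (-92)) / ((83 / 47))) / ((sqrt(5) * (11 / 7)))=-30268 * sqrt(5) / 4565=-14.83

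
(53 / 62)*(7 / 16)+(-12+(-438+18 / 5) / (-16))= 15.52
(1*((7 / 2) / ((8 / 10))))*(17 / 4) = 595 / 32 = 18.59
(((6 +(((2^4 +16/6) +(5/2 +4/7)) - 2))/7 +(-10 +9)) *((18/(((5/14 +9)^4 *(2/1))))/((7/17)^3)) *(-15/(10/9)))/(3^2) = -0.07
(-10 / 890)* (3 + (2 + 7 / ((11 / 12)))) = -139 / 979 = -0.14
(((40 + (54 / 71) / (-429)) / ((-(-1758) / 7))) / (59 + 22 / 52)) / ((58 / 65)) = 18477641 / 6151717539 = 0.00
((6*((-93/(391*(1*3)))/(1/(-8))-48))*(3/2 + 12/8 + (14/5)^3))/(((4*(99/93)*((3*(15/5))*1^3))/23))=-179068028/42075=-4255.92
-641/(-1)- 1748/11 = 5303/11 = 482.09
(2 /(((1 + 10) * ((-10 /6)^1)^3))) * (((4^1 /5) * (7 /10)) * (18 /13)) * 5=-13608 /89375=-0.15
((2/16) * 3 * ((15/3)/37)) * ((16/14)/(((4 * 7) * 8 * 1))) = 0.00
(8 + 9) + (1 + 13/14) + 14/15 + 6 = 5431/210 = 25.86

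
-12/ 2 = -6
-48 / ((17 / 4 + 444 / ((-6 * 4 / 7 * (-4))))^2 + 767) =-0.02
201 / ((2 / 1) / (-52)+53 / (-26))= -871 / 9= -96.78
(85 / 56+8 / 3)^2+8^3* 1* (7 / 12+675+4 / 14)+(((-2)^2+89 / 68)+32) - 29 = 166047524705 / 479808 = 346070.77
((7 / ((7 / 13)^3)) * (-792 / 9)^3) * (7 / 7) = -1497193984 / 49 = -30554979.27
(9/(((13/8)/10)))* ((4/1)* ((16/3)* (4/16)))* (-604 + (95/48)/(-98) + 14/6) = -113213400/637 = -177729.04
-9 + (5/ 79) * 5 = -686/ 79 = -8.68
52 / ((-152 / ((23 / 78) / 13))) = -23 / 2964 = -0.01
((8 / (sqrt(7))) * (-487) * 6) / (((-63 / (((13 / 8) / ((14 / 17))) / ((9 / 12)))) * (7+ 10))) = 25324 * sqrt(7) / 3087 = 21.70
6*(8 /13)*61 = 2928 /13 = 225.23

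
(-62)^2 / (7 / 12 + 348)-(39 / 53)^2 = 123211209 / 11750047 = 10.49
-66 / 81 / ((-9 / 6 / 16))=704 / 81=8.69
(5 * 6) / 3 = 10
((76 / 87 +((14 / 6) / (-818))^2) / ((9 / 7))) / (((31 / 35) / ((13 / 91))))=5339659255 / 48724940556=0.11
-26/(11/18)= -468/11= -42.55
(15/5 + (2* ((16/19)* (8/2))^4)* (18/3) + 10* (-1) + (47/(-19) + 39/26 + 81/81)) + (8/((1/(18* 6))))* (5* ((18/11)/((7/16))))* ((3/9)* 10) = 1111798839673/20069434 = 55397.62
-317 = -317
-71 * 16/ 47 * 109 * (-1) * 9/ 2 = 557208/ 47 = 11855.49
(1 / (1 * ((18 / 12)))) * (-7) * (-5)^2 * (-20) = 7000 / 3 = 2333.33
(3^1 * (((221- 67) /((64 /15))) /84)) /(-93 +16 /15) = -2475 /176512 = -0.01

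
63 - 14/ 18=62.22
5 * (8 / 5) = 8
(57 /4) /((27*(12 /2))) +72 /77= 17015 /16632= 1.02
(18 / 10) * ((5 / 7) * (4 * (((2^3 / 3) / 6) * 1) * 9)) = 144 / 7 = 20.57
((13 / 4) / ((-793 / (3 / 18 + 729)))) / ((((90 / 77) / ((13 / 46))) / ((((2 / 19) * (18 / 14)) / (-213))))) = 125125 / 272541168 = 0.00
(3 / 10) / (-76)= -3 / 760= -0.00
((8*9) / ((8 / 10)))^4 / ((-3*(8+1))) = -2430000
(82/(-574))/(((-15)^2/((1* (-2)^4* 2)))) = -32/1575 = -0.02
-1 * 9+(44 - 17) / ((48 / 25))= 5.06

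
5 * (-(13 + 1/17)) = -1110/17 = -65.29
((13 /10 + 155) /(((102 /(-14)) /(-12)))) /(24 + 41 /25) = 10.04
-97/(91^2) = -97/8281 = -0.01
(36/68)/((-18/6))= -3/17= -0.18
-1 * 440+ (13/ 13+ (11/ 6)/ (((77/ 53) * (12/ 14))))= -15751/ 36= -437.53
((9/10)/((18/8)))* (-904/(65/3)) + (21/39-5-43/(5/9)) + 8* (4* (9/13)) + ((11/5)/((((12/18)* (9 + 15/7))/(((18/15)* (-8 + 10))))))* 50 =-13279/325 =-40.86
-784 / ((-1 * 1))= 784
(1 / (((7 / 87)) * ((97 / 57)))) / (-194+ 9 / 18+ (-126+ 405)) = 58 / 679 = 0.09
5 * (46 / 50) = 23 / 5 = 4.60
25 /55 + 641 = 641.45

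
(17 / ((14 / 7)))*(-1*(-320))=2720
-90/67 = -1.34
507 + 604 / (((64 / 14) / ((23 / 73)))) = 320399 / 584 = 548.63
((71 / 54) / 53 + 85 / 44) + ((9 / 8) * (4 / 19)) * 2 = 2.43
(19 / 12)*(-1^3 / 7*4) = -19 / 21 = -0.90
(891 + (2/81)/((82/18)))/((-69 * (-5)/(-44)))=-14466364/127305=-113.64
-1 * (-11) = 11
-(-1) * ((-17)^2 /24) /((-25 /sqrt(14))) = -289 * sqrt(14) /600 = -1.80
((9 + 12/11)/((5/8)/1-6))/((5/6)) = -5328/2365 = -2.25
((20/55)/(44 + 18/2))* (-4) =-16/583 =-0.03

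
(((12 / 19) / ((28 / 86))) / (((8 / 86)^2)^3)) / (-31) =-815455833321 / 8443904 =-96573.32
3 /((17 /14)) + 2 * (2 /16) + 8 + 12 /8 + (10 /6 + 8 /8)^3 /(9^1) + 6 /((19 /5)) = 4993951 /313956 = 15.91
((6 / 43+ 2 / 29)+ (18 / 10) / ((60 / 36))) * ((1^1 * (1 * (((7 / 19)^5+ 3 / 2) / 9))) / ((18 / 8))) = 599475005918 / 6252583292325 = 0.10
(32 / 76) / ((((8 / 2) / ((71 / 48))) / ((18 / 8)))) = 213 / 608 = 0.35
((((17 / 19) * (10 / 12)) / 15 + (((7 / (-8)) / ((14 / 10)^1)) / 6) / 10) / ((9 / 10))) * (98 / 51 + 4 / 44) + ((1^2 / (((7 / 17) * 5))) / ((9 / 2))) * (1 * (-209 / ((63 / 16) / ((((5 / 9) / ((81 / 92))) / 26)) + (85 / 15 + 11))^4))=129301424148768461068648643111725 / 1471710792531237216606970124151888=0.09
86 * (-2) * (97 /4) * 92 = -383732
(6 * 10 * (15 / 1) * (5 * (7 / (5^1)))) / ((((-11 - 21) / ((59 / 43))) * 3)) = -30975 / 344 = -90.04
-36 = -36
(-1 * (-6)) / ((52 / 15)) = 45 / 26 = 1.73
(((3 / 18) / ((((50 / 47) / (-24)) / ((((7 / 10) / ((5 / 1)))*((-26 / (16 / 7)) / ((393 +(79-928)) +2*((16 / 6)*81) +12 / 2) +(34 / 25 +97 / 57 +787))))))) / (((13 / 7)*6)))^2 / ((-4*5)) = -15513744514505582204209 / 222377805000000000000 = -69.76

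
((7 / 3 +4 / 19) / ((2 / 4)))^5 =2051114900000 / 601692057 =3408.91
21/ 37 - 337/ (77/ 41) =-509612/ 2849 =-178.87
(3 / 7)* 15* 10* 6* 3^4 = 218700 / 7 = 31242.86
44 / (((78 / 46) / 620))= 627440 / 39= 16088.21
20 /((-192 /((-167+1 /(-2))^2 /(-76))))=561125 /14592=38.45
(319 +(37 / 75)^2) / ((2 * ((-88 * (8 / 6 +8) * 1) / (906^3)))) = -6955490925612 / 48125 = -144529681.57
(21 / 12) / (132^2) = 7 / 69696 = 0.00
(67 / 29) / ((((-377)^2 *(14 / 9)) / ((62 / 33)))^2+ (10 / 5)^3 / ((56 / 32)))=4056381 / 24313242918249539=0.00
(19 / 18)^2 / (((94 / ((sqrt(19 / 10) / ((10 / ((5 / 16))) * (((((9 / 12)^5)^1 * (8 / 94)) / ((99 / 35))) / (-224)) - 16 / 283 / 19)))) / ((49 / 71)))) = -16740020528 * sqrt(190) / 81765618885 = -2.82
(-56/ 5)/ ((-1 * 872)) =7/ 545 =0.01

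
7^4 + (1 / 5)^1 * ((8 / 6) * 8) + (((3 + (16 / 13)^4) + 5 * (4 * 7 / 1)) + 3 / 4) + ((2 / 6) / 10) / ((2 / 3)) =1092127484 / 428415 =2549.23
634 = 634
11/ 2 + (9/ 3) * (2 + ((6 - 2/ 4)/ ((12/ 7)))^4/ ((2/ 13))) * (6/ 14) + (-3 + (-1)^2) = 460122973/ 516096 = 891.55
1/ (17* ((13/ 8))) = 8/ 221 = 0.04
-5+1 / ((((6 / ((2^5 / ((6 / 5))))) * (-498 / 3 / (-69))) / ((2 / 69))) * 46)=-5.00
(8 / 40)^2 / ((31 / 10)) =0.01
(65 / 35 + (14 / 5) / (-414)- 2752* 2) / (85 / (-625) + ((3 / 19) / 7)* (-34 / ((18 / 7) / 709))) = 9467480075 / 364083951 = 26.00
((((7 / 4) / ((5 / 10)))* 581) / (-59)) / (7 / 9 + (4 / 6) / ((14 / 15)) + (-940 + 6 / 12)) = 256221 / 6973151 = 0.04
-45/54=-5/6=-0.83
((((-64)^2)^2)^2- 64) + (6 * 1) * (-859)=281474976705438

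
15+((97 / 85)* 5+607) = 10671 / 17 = 627.71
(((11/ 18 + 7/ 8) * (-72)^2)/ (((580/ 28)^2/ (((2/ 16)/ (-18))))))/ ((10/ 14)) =-36701/ 210250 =-0.17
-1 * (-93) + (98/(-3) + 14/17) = 3119/51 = 61.16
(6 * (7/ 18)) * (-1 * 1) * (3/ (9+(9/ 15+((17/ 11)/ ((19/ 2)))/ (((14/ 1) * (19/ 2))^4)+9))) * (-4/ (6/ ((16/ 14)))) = 5231700055120/ 18245553942741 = 0.29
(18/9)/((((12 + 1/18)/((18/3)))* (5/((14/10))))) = 216/775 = 0.28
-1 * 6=-6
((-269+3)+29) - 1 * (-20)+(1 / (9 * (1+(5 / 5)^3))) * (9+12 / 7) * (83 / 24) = -216661 / 1008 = -214.94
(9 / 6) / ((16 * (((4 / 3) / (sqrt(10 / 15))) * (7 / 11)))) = 33 * sqrt(6) / 896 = 0.09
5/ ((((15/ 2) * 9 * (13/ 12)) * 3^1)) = 8/ 351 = 0.02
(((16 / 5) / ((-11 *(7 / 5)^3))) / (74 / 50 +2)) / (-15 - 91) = 5000 / 17397303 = 0.00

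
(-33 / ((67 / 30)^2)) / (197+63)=-1485 / 58357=-0.03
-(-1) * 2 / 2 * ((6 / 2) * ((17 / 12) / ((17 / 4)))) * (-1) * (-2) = 2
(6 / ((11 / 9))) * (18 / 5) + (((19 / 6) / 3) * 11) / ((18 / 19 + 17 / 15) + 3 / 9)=5104441 / 227040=22.48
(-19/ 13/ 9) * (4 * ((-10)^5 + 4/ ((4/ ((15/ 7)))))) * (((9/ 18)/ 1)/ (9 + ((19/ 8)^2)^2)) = 1676173312/ 2106531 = 795.70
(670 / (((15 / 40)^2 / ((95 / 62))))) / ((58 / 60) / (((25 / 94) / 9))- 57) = -63650000 / 211761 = -300.57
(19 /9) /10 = 19 /90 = 0.21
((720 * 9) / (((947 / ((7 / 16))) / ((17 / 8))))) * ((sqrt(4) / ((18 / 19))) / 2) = 101745 / 15152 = 6.71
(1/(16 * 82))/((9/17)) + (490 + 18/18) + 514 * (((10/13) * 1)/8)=82957325/153504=540.42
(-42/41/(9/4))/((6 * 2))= -14/369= -0.04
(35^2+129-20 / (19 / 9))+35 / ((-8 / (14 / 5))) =101253 / 76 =1332.28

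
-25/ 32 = -0.78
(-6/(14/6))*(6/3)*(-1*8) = 288/7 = 41.14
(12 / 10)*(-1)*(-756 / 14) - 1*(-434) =2494 / 5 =498.80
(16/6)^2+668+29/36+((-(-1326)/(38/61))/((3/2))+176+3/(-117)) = 6731077/2964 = 2270.94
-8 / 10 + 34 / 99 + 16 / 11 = 1.00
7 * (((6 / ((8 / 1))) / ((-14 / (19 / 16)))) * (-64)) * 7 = 199.50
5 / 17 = 0.29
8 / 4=2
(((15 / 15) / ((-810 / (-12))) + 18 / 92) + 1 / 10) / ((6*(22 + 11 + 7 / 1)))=241 / 186300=0.00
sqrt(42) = 6.48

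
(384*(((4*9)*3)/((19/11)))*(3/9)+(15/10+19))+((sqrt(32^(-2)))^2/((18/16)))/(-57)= 526879295/65664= 8023.87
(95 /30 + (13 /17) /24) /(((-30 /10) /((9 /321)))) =-435 /14552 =-0.03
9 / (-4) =-9 / 4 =-2.25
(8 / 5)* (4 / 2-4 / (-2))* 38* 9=10944 / 5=2188.80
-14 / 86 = -7 / 43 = -0.16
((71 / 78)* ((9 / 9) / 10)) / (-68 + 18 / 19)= -1349 / 993720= -0.00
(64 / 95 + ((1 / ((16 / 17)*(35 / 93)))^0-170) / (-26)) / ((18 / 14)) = 9541 / 1710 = 5.58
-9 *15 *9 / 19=-1215 / 19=-63.95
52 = 52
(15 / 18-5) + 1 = -19 / 6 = -3.17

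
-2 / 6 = -1 / 3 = -0.33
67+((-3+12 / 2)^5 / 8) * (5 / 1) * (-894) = -542837 / 4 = -135709.25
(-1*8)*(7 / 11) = -56 / 11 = -5.09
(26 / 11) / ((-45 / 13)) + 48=23422 / 495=47.32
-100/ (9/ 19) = -1900/ 9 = -211.11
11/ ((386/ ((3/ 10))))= 33/ 3860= 0.01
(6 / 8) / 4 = 3 / 16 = 0.19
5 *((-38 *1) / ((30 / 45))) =-285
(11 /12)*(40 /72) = 55 /108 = 0.51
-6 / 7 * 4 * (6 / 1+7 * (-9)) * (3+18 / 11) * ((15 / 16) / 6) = 43605 / 308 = 141.57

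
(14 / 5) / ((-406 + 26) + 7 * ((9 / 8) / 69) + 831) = 2576 / 415025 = 0.01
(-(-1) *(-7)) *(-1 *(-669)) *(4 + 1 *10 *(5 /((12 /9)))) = -388689 /2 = -194344.50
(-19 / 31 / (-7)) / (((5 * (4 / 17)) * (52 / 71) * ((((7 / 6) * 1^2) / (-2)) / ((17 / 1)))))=-1169583 / 394940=-2.96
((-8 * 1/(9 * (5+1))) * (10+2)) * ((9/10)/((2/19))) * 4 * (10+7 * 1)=-5168/5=-1033.60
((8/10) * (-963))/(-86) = 8.96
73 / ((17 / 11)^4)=1068793 / 83521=12.80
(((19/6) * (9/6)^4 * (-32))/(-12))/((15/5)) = 57/4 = 14.25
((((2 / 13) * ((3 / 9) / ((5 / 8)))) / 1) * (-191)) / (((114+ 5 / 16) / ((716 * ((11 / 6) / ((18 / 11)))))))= -1059038464 / 9629685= -109.98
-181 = -181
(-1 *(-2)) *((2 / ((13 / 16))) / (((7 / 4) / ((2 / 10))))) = 256 / 455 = 0.56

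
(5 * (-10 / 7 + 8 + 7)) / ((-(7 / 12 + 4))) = -1140 / 77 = -14.81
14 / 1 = 14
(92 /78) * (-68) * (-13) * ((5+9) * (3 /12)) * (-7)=-76636 /3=-25545.33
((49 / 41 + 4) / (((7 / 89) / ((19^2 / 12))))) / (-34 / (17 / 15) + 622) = 2281159 / 679616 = 3.36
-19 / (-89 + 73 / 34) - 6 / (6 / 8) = -22978 / 2953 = -7.78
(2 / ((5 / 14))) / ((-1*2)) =-14 / 5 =-2.80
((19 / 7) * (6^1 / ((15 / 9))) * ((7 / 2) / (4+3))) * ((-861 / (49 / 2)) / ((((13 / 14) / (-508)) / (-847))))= -5171425776 / 65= -79560396.55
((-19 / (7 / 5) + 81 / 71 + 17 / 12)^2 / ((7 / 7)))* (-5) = -606.53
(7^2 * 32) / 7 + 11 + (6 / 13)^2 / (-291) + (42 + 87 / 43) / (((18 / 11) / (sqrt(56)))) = 6941 * sqrt(14) / 129 + 3852343 / 16393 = 436.32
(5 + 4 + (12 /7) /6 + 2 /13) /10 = 859 /910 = 0.94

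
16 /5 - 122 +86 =-164 /5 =-32.80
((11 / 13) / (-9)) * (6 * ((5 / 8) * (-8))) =2.82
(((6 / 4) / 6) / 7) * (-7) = -1 / 4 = -0.25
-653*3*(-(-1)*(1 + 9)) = -19590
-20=-20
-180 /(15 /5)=-60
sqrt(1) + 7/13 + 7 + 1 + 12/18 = 398/39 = 10.21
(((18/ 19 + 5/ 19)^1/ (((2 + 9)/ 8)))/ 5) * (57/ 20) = 138/ 275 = 0.50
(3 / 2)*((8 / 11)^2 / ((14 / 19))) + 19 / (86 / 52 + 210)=5437154 / 4661041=1.17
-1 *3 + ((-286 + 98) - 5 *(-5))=-166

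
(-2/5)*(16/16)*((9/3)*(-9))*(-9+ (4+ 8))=162/5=32.40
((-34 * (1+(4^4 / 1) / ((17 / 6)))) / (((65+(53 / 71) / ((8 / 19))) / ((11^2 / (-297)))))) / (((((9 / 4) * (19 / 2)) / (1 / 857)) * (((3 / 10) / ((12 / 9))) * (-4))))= -1552503040 / 1350615400767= -0.00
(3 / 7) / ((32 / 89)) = 267 / 224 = 1.19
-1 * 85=-85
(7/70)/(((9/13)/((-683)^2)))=6064357/90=67381.74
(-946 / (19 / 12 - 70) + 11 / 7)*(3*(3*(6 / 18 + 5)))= 4247760 / 5747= 739.13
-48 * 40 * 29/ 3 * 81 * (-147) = 220993920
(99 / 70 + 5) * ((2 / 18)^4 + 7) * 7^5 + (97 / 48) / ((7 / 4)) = 754651.89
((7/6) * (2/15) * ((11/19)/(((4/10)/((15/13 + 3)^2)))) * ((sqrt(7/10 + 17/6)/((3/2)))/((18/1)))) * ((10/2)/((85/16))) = 2464 * sqrt(795)/272935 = 0.25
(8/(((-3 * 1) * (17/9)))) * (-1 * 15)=360/17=21.18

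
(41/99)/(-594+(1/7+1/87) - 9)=-8323/12115389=-0.00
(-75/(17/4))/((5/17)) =-60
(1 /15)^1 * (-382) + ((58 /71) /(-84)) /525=-39869369 /1565550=-25.47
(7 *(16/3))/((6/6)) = 37.33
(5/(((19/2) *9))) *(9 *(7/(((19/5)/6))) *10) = 21000/361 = 58.17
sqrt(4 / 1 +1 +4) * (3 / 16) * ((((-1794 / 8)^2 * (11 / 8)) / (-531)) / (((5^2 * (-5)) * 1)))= 8850699 / 15104000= 0.59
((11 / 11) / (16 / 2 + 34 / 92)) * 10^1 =92 / 77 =1.19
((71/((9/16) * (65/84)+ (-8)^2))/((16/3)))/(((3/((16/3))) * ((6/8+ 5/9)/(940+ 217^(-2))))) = 2413608907008/9126850523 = 264.45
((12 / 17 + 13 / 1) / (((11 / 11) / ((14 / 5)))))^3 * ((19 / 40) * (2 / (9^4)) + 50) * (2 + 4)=113865765421120916 / 6715456875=16955773.46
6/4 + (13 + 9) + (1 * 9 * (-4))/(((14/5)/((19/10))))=-13/14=-0.93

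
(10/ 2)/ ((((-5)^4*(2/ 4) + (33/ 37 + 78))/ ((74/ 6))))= 13690/ 86889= 0.16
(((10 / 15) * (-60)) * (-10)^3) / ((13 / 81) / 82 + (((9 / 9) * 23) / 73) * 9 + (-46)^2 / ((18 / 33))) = 19394640000 / 1882332679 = 10.30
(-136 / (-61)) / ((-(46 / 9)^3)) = -12393 / 742187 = -0.02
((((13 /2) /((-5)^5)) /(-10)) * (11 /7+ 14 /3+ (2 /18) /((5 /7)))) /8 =13091 /78750000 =0.00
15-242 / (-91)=1607 / 91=17.66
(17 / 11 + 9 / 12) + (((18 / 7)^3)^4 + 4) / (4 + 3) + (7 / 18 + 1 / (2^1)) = 458249328685815307 / 38368048121172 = 11943.51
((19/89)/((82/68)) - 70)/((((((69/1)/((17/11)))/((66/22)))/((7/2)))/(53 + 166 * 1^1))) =-3319962912/923197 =-3596.16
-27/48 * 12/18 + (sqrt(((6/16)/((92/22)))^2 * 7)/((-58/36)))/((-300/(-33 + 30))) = -3/8-297 * sqrt(7)/533600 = -0.38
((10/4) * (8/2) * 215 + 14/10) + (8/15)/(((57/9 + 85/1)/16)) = 1473773/685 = 2151.49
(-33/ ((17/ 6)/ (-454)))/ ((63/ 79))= 789052/ 119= 6630.69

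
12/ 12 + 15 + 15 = 31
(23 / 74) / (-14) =-23 / 1036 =-0.02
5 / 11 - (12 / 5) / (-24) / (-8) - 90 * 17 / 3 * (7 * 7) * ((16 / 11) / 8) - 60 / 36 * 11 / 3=-36030499 / 7920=-4549.31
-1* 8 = -8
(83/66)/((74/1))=83/4884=0.02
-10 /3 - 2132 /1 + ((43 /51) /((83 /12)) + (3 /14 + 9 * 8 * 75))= 193490599 /59262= 3265.00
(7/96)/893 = 7/85728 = 0.00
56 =56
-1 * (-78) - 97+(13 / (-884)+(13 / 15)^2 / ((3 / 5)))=-163063 / 9180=-17.76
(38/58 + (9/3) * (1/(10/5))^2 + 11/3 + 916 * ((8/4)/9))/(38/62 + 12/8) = 6752017/68382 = 98.74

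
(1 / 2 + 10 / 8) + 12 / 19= 181 / 76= 2.38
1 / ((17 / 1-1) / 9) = 9 / 16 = 0.56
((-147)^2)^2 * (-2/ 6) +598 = -155649029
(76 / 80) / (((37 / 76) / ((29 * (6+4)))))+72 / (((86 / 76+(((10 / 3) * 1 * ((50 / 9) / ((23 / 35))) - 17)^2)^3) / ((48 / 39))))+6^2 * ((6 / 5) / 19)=22102452658292035518994612308206 / 38901425610697136762366388635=568.17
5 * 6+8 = 38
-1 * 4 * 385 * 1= -1540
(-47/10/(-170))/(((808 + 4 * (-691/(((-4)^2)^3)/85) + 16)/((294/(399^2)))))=24064/388365256635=0.00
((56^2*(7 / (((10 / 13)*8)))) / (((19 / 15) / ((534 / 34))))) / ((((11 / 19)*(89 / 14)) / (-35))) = -78656760 / 187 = -420624.39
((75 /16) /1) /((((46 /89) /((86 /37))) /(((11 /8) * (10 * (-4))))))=-15786375 /13616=-1159.40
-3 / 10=-0.30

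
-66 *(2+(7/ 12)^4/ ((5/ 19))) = -2782769/ 17280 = -161.04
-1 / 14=-0.07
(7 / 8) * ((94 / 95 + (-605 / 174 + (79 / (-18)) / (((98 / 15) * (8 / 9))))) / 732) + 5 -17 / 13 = 519848672507 / 140940334080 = 3.69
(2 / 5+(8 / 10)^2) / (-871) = -2 / 1675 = -0.00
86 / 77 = 1.12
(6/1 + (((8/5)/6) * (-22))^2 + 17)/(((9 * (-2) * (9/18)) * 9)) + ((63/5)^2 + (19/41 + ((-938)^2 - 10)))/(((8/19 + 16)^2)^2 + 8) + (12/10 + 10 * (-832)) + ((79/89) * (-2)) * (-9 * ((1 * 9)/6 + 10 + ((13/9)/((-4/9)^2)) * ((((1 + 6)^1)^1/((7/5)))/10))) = -406644857420323857793/50419384938330768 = -8065.25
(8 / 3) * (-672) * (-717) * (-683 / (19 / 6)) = -5265372672 / 19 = -277124877.47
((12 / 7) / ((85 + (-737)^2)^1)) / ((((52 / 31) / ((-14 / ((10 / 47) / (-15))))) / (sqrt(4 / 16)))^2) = 401218461 / 1468958816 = 0.27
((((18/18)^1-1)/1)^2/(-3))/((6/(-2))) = 0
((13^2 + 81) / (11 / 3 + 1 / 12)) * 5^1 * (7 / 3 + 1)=10000 / 9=1111.11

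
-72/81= -8/9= -0.89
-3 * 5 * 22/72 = -55/12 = -4.58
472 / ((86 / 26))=6136 / 43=142.70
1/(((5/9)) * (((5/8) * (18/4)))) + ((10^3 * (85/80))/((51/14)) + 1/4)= 87767/300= 292.56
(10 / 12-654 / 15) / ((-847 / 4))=2566 / 12705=0.20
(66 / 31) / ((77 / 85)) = 510 / 217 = 2.35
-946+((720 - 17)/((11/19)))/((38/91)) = 43161/22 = 1961.86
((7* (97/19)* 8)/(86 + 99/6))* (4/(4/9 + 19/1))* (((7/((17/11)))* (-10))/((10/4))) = -17208576/1655375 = -10.40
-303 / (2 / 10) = -1515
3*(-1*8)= -24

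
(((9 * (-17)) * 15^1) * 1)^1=-2295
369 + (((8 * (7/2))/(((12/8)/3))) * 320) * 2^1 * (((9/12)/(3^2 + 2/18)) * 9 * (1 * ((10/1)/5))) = 2192409/41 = 53473.39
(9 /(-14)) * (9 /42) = -27 /196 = -0.14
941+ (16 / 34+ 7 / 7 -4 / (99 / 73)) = 1581214 / 1683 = 939.52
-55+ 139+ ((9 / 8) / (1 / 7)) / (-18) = 83.56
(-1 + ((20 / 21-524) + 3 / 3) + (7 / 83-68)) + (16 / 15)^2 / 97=-7493457739 / 12680325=-590.95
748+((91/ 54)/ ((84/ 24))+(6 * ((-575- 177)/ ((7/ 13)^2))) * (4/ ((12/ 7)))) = -6721289/ 189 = -35562.38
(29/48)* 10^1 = 145/24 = 6.04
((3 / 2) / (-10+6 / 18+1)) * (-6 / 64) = 27 / 1664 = 0.02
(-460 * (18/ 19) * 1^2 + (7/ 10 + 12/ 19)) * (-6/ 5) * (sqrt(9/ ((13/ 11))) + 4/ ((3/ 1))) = 330188/ 475 + 742923 * sqrt(143)/ 6175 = 2133.85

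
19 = 19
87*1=87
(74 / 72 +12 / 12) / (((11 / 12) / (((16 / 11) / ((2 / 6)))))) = 1168 / 121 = 9.65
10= 10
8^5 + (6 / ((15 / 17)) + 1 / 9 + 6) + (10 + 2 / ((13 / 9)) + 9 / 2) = 38372251 / 1170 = 32796.80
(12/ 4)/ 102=1/ 34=0.03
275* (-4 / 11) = -100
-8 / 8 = -1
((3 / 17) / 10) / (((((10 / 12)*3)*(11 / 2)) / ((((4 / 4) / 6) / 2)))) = 1 / 9350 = 0.00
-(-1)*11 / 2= 11 / 2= 5.50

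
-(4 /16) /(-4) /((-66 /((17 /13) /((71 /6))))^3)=-4913 /16745693625232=-0.00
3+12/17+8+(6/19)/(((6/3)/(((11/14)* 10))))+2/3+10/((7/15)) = 237688/6783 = 35.04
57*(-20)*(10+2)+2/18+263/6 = -245449/18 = -13636.06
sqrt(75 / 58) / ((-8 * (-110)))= sqrt(174) / 10208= 0.00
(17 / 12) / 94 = 0.02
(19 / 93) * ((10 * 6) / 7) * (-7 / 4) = -95 / 31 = -3.06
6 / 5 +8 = 46 / 5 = 9.20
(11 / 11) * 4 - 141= -137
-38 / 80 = -19 / 40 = -0.48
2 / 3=0.67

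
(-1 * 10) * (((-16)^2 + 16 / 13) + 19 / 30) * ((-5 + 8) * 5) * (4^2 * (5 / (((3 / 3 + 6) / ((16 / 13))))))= -643628800 / 1183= -544064.92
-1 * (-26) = 26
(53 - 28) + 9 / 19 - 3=427 / 19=22.47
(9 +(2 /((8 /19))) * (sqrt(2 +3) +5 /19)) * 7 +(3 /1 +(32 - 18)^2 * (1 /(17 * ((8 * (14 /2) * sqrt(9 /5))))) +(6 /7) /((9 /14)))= 6797 * sqrt(5) /204 +913 /12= 150.59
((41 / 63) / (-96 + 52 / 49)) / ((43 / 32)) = -2296 / 450081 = -0.01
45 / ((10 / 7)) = 63 / 2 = 31.50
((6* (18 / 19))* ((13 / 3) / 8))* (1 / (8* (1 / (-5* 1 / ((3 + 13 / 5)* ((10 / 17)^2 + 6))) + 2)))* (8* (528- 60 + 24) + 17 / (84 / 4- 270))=-276152743425 / 931111264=-296.58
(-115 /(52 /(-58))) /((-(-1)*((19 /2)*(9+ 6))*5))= 667 /3705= 0.18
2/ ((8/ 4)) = 1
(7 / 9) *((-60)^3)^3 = -7838208000000000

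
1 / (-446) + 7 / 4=1559 / 892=1.75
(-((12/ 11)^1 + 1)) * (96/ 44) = -552/ 121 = -4.56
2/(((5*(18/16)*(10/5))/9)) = 8/5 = 1.60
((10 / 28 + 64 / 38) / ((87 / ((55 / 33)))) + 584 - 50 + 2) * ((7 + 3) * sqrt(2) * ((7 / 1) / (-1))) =-62025085 * sqrt(2) / 1653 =-53065.16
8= 8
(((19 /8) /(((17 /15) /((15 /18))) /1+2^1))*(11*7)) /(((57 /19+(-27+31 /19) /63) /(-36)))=-754.38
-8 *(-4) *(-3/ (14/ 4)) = -192/ 7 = -27.43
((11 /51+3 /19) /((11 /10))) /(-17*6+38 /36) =-21720 /6455801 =-0.00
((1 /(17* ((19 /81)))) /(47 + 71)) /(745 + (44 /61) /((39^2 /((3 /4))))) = 2505087 /878170419364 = 0.00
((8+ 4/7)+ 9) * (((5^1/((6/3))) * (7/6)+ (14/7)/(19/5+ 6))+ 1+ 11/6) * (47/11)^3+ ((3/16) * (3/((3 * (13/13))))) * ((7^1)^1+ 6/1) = 59629233759/7304528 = 8163.32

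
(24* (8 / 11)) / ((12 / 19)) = 304 / 11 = 27.64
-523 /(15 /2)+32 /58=-30094 /435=-69.18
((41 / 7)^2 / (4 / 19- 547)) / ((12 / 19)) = -0.10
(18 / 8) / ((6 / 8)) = 3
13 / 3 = 4.33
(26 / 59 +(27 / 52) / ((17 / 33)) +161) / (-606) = -2824223 / 10535512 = -0.27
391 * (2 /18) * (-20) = -7820 /9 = -868.89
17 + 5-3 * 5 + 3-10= 0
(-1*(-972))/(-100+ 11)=-972/89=-10.92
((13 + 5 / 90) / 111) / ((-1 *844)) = -235 / 1686312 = -0.00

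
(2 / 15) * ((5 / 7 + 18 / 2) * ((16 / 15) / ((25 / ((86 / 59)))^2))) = 16093696 / 3426609375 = 0.00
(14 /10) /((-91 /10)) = -2 /13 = -0.15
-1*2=-2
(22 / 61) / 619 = 22 / 37759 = 0.00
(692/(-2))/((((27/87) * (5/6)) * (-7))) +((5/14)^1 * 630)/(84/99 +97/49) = 129972589/480165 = 270.68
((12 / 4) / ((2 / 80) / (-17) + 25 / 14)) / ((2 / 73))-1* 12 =139768 / 2831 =49.37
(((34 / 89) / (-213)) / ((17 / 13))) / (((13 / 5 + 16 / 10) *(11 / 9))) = -130 / 486563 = -0.00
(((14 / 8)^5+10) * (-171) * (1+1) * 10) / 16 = -23125185 / 4096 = -5645.80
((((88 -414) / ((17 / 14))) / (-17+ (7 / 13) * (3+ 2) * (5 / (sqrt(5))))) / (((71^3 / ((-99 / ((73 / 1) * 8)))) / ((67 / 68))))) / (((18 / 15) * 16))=-2131724595 / 4857103643780096 -5739258525 * sqrt(5) / 82570761944261632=-0.00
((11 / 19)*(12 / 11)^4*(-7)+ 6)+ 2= 57160 / 25289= 2.26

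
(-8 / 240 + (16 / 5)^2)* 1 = 1531 / 150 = 10.21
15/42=5/14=0.36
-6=-6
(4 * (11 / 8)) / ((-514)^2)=11 / 528392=0.00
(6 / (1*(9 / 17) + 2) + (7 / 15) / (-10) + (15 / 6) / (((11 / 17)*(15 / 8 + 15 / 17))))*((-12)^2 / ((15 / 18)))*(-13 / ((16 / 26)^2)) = -1045616013 / 47300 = -22106.05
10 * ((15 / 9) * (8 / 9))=400 / 27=14.81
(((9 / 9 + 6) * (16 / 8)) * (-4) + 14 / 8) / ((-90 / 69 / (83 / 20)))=414253 / 2400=172.61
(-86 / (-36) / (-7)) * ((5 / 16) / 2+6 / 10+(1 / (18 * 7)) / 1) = -331229 / 1270080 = -0.26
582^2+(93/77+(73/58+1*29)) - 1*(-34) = 1513033757/4466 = 338789.47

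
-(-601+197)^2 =-163216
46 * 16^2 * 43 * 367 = 185837056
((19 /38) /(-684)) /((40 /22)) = -11 /27360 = -0.00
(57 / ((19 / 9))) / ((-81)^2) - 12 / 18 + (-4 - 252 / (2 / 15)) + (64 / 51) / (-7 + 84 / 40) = -383567539 / 202419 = -1894.92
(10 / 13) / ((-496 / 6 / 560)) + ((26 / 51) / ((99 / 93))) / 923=-250910314 / 48155679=-5.21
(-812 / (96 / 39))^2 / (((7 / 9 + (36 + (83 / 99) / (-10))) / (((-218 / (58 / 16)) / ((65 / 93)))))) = -6179606433 / 24218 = -255165.84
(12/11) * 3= 36/11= 3.27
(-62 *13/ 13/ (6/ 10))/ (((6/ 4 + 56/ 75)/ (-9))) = 413.95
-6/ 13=-0.46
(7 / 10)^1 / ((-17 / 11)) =-77 / 170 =-0.45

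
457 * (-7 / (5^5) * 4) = -12796 / 3125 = -4.09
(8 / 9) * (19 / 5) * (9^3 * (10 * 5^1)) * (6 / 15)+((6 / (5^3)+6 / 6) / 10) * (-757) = 61460833 / 1250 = 49168.67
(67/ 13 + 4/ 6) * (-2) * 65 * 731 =-1659370/ 3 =-553123.33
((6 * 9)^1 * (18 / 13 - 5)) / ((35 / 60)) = -30456 / 91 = -334.68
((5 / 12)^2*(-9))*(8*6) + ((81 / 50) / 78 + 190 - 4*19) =50727 / 1300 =39.02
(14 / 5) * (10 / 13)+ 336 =4396 / 13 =338.15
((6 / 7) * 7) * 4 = 24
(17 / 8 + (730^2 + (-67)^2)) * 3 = 12897387 / 8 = 1612173.38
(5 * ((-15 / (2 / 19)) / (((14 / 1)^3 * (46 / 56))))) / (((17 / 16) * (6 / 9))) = -8550 / 19159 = -0.45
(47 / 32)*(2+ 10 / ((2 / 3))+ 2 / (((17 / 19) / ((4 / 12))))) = 42535 / 1632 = 26.06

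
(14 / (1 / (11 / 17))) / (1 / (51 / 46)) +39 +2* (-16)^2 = 12904 / 23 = 561.04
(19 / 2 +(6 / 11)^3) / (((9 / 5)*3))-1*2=-15143 / 71874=-0.21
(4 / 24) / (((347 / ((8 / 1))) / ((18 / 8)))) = 3 / 347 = 0.01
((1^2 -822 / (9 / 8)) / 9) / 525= -2189 / 14175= -0.15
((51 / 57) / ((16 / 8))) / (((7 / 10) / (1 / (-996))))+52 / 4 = 1721999 / 132468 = 13.00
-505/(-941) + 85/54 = 107255/50814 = 2.11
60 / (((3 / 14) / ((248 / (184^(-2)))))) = 2350960640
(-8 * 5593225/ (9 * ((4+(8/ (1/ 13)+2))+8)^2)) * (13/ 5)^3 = -983065226/ 156645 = -6275.75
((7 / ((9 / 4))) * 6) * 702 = 13104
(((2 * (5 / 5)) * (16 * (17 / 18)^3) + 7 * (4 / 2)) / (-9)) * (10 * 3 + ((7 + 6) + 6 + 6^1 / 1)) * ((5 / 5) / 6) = -821095 / 19683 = -41.72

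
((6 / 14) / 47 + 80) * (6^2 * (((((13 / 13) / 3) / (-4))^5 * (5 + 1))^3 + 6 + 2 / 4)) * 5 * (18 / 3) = 61021613145854967265 / 108644335091712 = 561664.01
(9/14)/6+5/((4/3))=3.86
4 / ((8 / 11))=11 / 2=5.50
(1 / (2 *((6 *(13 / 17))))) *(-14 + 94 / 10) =-391 / 780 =-0.50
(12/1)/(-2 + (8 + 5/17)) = 204/107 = 1.91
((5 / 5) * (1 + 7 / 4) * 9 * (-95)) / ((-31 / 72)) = 169290 / 31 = 5460.97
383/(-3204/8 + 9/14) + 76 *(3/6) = 103681/2799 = 37.04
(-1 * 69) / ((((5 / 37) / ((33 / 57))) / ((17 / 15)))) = -159137 / 475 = -335.03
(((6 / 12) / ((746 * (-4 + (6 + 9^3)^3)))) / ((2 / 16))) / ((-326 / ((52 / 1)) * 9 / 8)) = -416 / 217270597422861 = -0.00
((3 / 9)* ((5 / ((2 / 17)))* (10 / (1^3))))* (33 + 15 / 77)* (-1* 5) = -1810500 / 77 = -23512.99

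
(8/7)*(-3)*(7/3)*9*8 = -576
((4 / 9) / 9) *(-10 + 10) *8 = 0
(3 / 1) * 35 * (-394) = -41370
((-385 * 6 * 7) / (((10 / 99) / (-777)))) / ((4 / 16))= 497537964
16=16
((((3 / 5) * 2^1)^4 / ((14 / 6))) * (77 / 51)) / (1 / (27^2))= 10392624 / 10625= 978.13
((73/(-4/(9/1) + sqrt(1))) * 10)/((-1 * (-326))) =657/163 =4.03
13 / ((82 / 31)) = 403 / 82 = 4.91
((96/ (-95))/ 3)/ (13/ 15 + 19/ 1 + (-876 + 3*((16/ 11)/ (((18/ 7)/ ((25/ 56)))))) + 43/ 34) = 35904/ 91039697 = 0.00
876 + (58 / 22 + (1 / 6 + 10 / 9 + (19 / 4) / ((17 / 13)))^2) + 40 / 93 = 115353172205 / 127719504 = 903.18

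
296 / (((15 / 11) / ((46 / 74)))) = 134.93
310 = 310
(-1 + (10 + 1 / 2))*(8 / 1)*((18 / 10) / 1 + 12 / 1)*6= 31464 / 5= 6292.80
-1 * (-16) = 16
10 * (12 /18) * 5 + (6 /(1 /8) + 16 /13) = 3220 /39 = 82.56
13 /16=0.81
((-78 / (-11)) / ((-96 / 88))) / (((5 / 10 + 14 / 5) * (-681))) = 65 / 22473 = 0.00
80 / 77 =1.04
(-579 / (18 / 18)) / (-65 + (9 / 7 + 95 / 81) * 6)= 109431 / 9497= 11.52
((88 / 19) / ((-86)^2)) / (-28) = -11 / 491834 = -0.00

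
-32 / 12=-8 / 3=-2.67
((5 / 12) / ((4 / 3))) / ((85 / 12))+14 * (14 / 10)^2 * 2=54.92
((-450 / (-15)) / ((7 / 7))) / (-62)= -15 / 31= -0.48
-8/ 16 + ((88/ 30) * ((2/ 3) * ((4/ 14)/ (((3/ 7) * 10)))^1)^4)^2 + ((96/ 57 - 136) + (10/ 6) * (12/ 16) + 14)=-34379784995499442559/ 287538644179687500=-119.57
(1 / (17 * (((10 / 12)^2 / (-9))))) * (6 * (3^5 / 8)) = -59049 / 425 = -138.94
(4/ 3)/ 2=2/ 3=0.67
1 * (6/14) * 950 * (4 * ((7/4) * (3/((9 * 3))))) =950/3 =316.67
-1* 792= -792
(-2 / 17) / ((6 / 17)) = -1 / 3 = -0.33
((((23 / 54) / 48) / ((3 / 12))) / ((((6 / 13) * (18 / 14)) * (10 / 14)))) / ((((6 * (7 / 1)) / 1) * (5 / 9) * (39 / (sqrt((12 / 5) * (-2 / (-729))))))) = 161 * sqrt(30) / 118098000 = 0.00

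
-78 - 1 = -79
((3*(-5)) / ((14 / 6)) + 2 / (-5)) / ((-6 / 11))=2629 / 210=12.52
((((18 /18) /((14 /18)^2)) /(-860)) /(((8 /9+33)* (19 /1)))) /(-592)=729 /144567169600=0.00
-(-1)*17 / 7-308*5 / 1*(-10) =107817 / 7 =15402.43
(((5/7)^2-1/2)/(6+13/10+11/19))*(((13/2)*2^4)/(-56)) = -1235/513471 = -0.00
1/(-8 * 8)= -1/64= -0.02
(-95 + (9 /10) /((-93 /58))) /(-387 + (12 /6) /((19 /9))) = 281428 /1136925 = 0.25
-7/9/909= -7/8181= -0.00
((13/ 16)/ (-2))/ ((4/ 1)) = -13/ 128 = -0.10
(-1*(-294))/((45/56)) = 5488/15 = 365.87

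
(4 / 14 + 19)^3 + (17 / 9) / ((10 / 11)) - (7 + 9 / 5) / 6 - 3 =44272001 / 6174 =7170.72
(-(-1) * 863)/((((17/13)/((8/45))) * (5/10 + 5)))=179504/8415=21.33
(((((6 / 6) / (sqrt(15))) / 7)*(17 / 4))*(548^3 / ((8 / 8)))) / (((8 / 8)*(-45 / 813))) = -189539572336*sqrt(15) / 1575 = -466084829.91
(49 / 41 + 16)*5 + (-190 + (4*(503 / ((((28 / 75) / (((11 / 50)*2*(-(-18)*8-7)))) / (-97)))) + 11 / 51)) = -461242895549 / 14637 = -31512119.67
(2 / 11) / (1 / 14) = 28 / 11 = 2.55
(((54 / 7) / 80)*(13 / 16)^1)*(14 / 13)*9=243 / 320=0.76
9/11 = 0.82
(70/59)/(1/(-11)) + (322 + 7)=18641/59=315.95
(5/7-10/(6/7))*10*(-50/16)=14375/42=342.26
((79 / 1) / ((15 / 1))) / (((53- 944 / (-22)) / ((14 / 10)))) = 6083 / 79125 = 0.08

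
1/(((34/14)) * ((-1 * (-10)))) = 7/170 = 0.04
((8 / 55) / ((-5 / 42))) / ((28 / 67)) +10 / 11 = -554 / 275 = -2.01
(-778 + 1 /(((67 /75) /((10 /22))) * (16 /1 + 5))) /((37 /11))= -4013577 /17353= -231.29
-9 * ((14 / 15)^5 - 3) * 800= 55689632 / 3375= 16500.63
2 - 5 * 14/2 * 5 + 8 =-165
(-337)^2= 113569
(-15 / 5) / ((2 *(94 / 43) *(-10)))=129 / 1880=0.07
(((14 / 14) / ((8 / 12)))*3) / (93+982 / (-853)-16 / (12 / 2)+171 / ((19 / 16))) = 23031 / 1193426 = 0.02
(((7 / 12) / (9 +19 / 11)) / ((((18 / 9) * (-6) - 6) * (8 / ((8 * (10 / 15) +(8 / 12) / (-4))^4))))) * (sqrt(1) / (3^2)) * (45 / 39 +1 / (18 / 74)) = -5475556009 / 34783167744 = -0.16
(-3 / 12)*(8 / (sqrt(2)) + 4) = -sqrt(2) -1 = -2.41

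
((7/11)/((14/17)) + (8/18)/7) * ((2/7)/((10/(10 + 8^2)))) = 42883/24255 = 1.77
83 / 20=4.15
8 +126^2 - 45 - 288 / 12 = 15815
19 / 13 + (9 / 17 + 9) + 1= 2650 / 221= 11.99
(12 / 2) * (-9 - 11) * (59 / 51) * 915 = -2159400 / 17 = -127023.53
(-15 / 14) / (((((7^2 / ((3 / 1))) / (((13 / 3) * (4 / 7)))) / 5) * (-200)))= 39 / 9604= 0.00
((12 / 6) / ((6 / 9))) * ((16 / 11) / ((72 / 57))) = 38 / 11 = 3.45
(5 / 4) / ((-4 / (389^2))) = -756605 / 16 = -47287.81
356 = 356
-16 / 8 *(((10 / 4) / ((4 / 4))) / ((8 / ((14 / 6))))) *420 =-1225 / 2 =-612.50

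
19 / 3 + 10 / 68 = 661 / 102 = 6.48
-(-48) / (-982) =-24 / 491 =-0.05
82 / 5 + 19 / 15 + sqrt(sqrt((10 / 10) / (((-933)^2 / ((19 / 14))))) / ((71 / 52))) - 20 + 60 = 14^(3 / 4) * 19^(1 / 4) * sqrt(861159) / 463701 + 173 / 3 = 57.70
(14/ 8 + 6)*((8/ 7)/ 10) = 31/ 35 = 0.89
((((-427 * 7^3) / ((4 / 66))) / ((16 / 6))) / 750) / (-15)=1611071 / 20000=80.55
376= 376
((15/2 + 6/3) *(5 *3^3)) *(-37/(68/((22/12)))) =-347985/272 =-1279.36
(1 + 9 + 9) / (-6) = -19 / 6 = -3.17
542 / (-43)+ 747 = 31579 / 43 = 734.40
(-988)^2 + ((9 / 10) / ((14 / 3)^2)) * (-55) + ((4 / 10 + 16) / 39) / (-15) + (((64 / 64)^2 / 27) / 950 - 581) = 12751788031793 / 13071240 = 975560.70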